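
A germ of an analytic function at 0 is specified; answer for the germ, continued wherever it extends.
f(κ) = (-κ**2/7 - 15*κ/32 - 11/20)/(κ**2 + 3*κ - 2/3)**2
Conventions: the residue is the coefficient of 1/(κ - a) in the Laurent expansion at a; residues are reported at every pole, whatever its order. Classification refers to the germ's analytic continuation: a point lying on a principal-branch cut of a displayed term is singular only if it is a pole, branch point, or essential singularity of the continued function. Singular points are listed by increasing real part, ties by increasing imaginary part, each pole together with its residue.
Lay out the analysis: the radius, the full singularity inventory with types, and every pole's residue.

Radius of convergence at 0: -3/2 + (1/6)*sqrt(105).
At -3/2 - (1/6)*sqrt(105): a pole of order 2; residue (1669/1372000)*sqrt(105).
At -3/2 + (1/6)*sqrt(105): a pole of order 2; residue -(1669/1372000)*sqrt(105).

Denominator factor (κ**2 + 3*κ - 2/3)^2: discriminant 35/3, real irrational roots -3/2 + (1/6)*sqrt(105) and -3/2 - (1/6)*sqrt(105); poles of order 2, moduli -3/2 + (1/6)*sqrt(105) and 3/2 + (1/6)*sqrt(105).
The radius of convergence is the smallest modulus among the singular points: -3/2 + (1/6)*sqrt(105).
The factor κ**2 + 3*κ - 2/3 splits as (κ - a)(κ - a') with a = -3/2 - (1/6)*sqrt(105), a' = -3/2 + (1/6)*sqrt(105). At the order-2 pole a set g(κ) = (κ - a)^2*f(κ) = [-κ**2/7 - 15*κ/32 - 11/20] / (κ - a')^2.
Order-2 pole: residue = g'(a); g'(-3/2 - (1/6)*sqrt(105)) = (1669/1372000)*sqrt(105), so the residue is (1669/1372000)*sqrt(105).
The factor κ**2 + 3*κ - 2/3 splits as (κ - a)(κ - a') with a = -3/2 + (1/6)*sqrt(105), a' = -3/2 - (1/6)*sqrt(105). At the order-2 pole a set g(κ) = (κ - a)^2*f(κ) = [-κ**2/7 - 15*κ/32 - 11/20] / (κ - a')^2.
Order-2 pole: residue = g'(a); g'(-3/2 + (1/6)*sqrt(105)) = -(1669/1372000)*sqrt(105), so the residue is -(1669/1372000)*sqrt(105).
List the singular points by increasing real part (a conjugate pair: the negative imaginary part first).


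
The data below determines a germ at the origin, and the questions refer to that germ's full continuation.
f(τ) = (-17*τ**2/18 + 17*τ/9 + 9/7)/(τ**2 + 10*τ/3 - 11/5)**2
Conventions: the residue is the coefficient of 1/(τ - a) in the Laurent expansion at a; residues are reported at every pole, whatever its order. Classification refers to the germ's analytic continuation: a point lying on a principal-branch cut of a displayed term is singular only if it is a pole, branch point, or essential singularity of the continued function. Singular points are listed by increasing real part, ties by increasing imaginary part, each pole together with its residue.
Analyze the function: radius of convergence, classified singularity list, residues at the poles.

Radius of convergence at 0: -5/3 + (4/15)*sqrt(70).
At -5/3 - (4/15)*sqrt(70): a pole of order 2; residue (407/702464)*sqrt(70).
At -5/3 + (4/15)*sqrt(70): a pole of order 2; residue -(407/702464)*sqrt(70).

Denominator factor (τ**2 + 10*τ/3 - 11/5)^2: discriminant 896/45, real irrational roots -5/3 + (4/15)*sqrt(70) and -5/3 - (4/15)*sqrt(70); poles of order 2, moduli -5/3 + (4/15)*sqrt(70) and 5/3 + (4/15)*sqrt(70).
The radius of convergence is the smallest modulus among the singular points: -5/3 + (4/15)*sqrt(70).
The factor τ**2 + 10*τ/3 - 11/5 splits as (τ - a)(τ - a') with a = -5/3 - (4/15)*sqrt(70), a' = -5/3 + (4/15)*sqrt(70). At the order-2 pole a set g(τ) = (τ - a)^2*f(τ) = [-17*τ**2/18 + 17*τ/9 + 9/7] / (τ - a')^2.
Order-2 pole: residue = g'(a); g'(-5/3 - (4/15)*sqrt(70)) = (407/702464)*sqrt(70), so the residue is (407/702464)*sqrt(70).
The factor τ**2 + 10*τ/3 - 11/5 splits as (τ - a)(τ - a') with a = -5/3 + (4/15)*sqrt(70), a' = -5/3 - (4/15)*sqrt(70). At the order-2 pole a set g(τ) = (τ - a)^2*f(τ) = [-17*τ**2/18 + 17*τ/9 + 9/7] / (τ - a')^2.
Order-2 pole: residue = g'(a); g'(-5/3 + (4/15)*sqrt(70)) = -(407/702464)*sqrt(70), so the residue is -(407/702464)*sqrt(70).
List the singular points by increasing real part (a conjugate pair: the negative imaginary part first).


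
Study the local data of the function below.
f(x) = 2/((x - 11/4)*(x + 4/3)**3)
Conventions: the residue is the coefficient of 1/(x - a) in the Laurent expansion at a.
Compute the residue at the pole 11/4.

At the order-1 pole 11/4 set g(x) = (x - (11/4))*f(x) = 2/(x + 4/3)**3.
Simple pole: residue = g(a) at a = 11/4, which is 3456/117649.

The residue is 3456/117649.


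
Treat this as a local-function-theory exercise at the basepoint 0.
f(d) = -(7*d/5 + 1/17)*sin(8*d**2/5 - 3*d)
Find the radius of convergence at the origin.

The factor -sin(8*d**2/5 - 3*d) is entire and contributes no finite singular point.
The polynomial part has no poles.
No finite singular points: the Taylor series at 0 converges everywhere.

The radius of convergence is infinite.


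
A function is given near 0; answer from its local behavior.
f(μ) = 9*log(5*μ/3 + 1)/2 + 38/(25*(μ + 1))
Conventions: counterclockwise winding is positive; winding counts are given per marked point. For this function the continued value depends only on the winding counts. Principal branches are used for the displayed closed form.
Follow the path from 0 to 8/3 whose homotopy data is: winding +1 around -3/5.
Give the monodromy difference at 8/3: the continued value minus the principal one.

The rational part is single-valued and drops out of the difference; each branch term changes only by its own monodromy.
(9/2)*log(1 - μ/(-3/5)): each positive loop around -3/5 adds 2*pi*i to the log, so winding +1 contributes (9/2)*(1)*2*pi*i = (9)*pi*i.
Summing the contributions at μ = 8/3 gives (9)*pi*i.

Continued minus principal equals (9)*pi*i.


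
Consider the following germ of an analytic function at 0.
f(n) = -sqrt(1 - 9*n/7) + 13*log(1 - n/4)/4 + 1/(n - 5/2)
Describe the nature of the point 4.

The point is a logarithmic branch point.

The term (13/4)*log(1 - n/(4)) has argument 1 - 4/(4) = 0 at 4: a logarithmic (infinitely-sheeted) branch point; the remaining terms are analytic or single-valued there.


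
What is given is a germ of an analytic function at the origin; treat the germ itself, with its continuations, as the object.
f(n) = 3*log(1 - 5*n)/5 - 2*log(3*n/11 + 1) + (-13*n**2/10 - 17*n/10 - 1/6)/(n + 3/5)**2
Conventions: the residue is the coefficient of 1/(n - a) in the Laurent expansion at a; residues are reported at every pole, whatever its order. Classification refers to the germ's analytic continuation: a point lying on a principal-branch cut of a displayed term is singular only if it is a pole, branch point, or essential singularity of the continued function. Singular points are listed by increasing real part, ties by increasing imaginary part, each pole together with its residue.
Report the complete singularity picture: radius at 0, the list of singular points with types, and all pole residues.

Denominator factor (n + 3/5)^2: pole of order 2 at -3/5, modulus 3/5.
Branch term (-2)*log(1 - n/(-11/3)): its argument vanishes at n = -11/3, a logarithmic branch point, modulus 11/3.
Branch term (3/5)*log(1 - n/(1/5)): its argument vanishes at n = 1/5, a logarithmic branch point, modulus 1/5.
The radius of convergence is the smallest modulus among the singular points: 1/5.
The branch terms are analytic at -3/5 and contribute nothing to the residue; only the rational part matters.
At the order-2 pole -3/5 set g(n) = (n - (-3/5))^2*(rational part) = -13*n**2/10 - 17*n/10 - 1/6.
Order-2 pole: residue = g'(a); g'(-3/5) = -7/50, so the residue is -7/50.
List the singular points by increasing real part (a conjugate pair: the negative imaginary part first).

Radius of convergence at 0: 1/5.
At -11/3: a logarithmic branch point.
At -3/5: a pole of order 2; residue -7/50.
At 1/5: a logarithmic branch point.


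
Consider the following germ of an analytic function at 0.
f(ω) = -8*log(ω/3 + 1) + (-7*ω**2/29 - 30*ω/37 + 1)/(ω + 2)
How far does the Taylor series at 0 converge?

Denominator factor (ω + 2): pole of order 1 at -2, modulus 2.
Branch term (-8)*log(1 - ω/(-3)): its argument vanishes at ω = -3, a logarithmic branch point, modulus 3.
The radius of convergence is the smallest modulus among the singular points: 2.

The radius of convergence is 2.


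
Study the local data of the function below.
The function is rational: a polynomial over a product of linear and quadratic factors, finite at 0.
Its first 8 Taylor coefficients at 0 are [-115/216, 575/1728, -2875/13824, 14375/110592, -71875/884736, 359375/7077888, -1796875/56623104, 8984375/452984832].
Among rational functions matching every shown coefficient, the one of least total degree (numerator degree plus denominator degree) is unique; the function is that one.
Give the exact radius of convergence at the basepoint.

The radius of convergence is 8/5.

No rational of total degree below 1 reproduces all 8 coefficients; solving the [0/1] Pade equations on them gives f(ω) = -23/(27*(ω + 8/5)), whose expansion matches every shown term.
Denominator factor (ω + 8/5): pole of order 1 at -8/5, modulus 8/5.
The radius of convergence is the smallest modulus among the singular points: 8/5.


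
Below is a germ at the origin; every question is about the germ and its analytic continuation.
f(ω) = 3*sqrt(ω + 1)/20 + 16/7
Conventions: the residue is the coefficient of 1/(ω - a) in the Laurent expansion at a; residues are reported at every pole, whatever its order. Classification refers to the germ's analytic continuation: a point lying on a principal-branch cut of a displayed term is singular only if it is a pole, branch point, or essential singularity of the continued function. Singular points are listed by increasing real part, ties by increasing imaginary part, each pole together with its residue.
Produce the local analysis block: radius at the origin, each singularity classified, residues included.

Branch term (3/20)*sqrt(1 - ω/(-1)): its argument vanishes at ω = -1, a square-root branch point, modulus 1.
The radius of convergence is the smallest modulus among the singular points: 1.

Radius of convergence at 0: 1.
At -1: an algebraic (square-root) branch point.


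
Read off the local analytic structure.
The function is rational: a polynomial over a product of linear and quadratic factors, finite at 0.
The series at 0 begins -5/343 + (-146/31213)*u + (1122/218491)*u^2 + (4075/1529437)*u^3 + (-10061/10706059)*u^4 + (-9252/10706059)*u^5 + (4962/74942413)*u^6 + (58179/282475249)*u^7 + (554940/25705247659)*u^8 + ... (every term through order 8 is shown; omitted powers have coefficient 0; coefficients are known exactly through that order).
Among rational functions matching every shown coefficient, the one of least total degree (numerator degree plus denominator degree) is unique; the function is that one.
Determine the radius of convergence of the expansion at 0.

The radius of convergence is sqrt(7).

No rational of total degree below 7 reproduces all 9 coefficients; solving the [1/6] Pade equations on them gives f(u) = (7*u/13 - 5)/(u**2 - u + 7)**3, whose expansion matches every shown term.
Denominator factor (u**2 - u + 7)^3: discriminant -27, complex-conjugate roots (1/2) + ((3/2)*sqrt(3))*i and (1/2) - ((3/2)*sqrt(3))*i; poles of order 3, moduli sqrt(7) and sqrt(7).
The radius of convergence is the smallest modulus among the singular points: sqrt(7).


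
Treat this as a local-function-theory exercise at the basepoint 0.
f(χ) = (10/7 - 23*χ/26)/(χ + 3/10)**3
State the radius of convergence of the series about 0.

Denominator factor (χ + 3/10)^3: pole of order 3 at -3/10, modulus 3/10.
The radius of convergence is the smallest modulus among the singular points: 3/10.

The radius of convergence is 3/10.


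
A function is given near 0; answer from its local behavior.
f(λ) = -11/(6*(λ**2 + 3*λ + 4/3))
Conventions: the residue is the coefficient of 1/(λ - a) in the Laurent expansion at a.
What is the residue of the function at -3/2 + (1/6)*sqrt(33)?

The residue is -(1/6)*sqrt(33).

The factor λ**2 + 3*λ + 4/3 splits as (λ - a)(λ - a') with a = -3/2 + (1/6)*sqrt(33), a' = -3/2 - (1/6)*sqrt(33). At the order-1 pole a set g(λ) = (λ - a)*f(λ) = [-11/6] / (λ - a').
Simple pole: residue = g(a) at a = -3/2 + (1/6)*sqrt(33), which is -(1/6)*sqrt(33).


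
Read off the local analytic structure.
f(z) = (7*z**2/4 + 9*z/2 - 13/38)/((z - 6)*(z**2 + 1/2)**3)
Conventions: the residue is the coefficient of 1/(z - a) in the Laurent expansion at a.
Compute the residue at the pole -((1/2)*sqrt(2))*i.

The residue is (-6814/7391323) - ((329319/29565292)*sqrt(2))*i.

The factor z**2 + 1/2 splits as (z - a)(z - a') with a = -((1/2)*sqrt(2))*i, a' = ((1/2)*sqrt(2))*i. At the order-3 pole a set g(z) = (z - a)^3*f(z) = [(7*z**2/4 + 9*z/2 - 13/38)/(z - 6)] / (z - a')^3.
Order-3 pole: residue = g''(a)/2; g''(-((1/2)*sqrt(2))*i) = (-13628/7391323) - ((329319/14782646)*sqrt(2))*i, so the residue is (-6814/7391323) - ((329319/29565292)*sqrt(2))*i.


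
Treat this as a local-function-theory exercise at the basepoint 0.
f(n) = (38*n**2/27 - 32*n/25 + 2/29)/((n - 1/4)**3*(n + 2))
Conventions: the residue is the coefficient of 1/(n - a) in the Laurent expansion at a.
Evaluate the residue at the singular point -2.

The residue is -10346368/14270175.

At the order-1 pole -2 set g(n) = (n - (-2))*f(n) = (38*n**2/27 - 32*n/25 + 2/29)/(n - 1/4)**3.
Simple pole: residue = g(a) at a = -2, which is -10346368/14270175.


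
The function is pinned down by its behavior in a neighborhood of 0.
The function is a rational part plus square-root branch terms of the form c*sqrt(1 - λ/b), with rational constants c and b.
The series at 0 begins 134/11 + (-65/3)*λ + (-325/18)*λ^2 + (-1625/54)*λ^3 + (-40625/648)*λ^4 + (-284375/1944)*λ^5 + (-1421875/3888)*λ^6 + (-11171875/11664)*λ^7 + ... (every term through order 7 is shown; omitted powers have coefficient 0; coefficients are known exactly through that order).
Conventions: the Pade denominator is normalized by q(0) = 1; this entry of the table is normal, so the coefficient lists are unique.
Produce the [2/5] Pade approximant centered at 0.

The Pade approximant has numerator coefficients [134/11, -7256939141/111634446, 18476343605/223268892]; denominator coefficients [1, -24070611/6765724, 118591805/60891516, 483079025/730698192, 614310125/1461396384, 6244541875/26305134912].

Taylor coefficients needed (read off): a_0 = 134/11, a_1 = -65/3, a_2 = -325/18, a_3 = -1625/54, a_4 = -40625/648, a_5 = -284375/1944, a_6 = -1421875/3888, a_7 = -11171875/11664.
Write the denominator as Q(λ) = 1 + q1*λ + q2*λ^2 + q3*λ^3 + q4*λ^4 + q5*λ^5. Requiring Q*f - P = O(λ^8) with deg P <= 2 kills the coefficients of λ^3..λ^7 in Q*f:
  λ^3: a_3 + q1*a_2 + q2*a_1 + q3*a_0 = 0, i.e. -1625/54 + (-325/18)*q1 + (-65/3)*q2 + (134/11)*q3 = 0.
  λ^4: a_4 + q1*a_3 + q2*a_2 + q3*a_1 + q4*a_0 = 0, i.e. -40625/648 + (-1625/54)*q1 + (-325/18)*q2 + (-65/3)*q3 + (134/11)*q4 = 0.
  λ^5: a_5 + q1*a_4 + q2*a_3 + q3*a_2 + q4*a_1 + q5*a_0 = 0, i.e. -284375/1944 + (-40625/648)*q1 + (-1625/54)*q2 + (-325/18)*q3 + (-65/3)*q4 + (134/11)*q5 = 0.
  λ^6: a_6 + q1*a_5 + q2*a_4 + q3*a_3 + q4*a_2 + q5*a_1 = 0, i.e. -1421875/3888 + (-284375/1944)*q1 + (-40625/648)*q2 + (-1625/54)*q3 + (-325/18)*q4 + (-65/3)*q5 = 0.
  λ^7: a_7 + q1*a_6 + q2*a_5 + q3*a_4 + q4*a_3 + q5*a_2 = 0, i.e. -11171875/11664 + (-1421875/3888)*q1 + (-284375/1944)*q2 + (-40625/648)*q3 + (-1625/54)*q4 + (-325/18)*q5 = 0.
Solving this linear system: q1 = -24070611/6765724, q2 = 118591805/60891516, q3 = 483079025/730698192, q4 = 614310125/1461396384, q5 = 6244541875/26305134912.
The numerator is Q*f truncated at degree 2: P0 = a_0 = 134/11; P1 = a_1 + q1*a_0 = -7256939141/111634446; P2 = a_2 + q1*a_1 + q2*a_0 = 18476343605/223268892.


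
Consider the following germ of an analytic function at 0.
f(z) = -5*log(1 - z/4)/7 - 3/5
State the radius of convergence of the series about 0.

The radius of convergence is 4.

Branch term (-5/7)*log(1 - z/(4)): its argument vanishes at z = 4, a logarithmic branch point, modulus 4.
The radius of convergence is the smallest modulus among the singular points: 4.


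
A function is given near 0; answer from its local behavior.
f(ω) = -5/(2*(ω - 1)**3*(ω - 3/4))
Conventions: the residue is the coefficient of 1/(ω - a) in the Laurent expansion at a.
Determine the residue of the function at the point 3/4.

The residue is 160.

At the order-1 pole 3/4 set g(ω) = (ω - (3/4))*f(ω) = -5/(2*(ω - 1)**3).
Simple pole: residue = g(a) at a = 3/4, which is 160.


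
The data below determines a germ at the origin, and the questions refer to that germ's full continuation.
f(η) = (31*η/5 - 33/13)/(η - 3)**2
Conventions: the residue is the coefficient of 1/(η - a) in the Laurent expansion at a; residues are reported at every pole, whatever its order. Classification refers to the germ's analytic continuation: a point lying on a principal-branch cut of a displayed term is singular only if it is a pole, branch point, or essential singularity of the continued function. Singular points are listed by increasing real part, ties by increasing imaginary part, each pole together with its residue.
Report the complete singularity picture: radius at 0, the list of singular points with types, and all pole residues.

Radius of convergence at 0: 3.
At 3: a pole of order 2; residue 31/5.

Denominator factor (η - 3)^2: pole of order 2 at 3, modulus 3.
The radius of convergence is the smallest modulus among the singular points: 3.
At the order-2 pole 3 set g(η) = (η - (3))^2*f(η) = 31*η/5 - 33/13.
Order-2 pole: residue = g'(a); g'(3) = 31/5, so the residue is 31/5.


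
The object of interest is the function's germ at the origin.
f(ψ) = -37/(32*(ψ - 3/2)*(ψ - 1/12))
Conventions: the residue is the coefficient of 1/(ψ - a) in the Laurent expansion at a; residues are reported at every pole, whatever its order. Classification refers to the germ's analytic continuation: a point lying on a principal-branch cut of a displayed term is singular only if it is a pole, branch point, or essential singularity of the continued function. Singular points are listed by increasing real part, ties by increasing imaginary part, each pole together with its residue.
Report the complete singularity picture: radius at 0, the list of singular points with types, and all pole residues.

Radius of convergence at 0: 1/12.
At 1/12: a pole of order 1; residue 111/136.
At 3/2: a pole of order 1; residue -111/136.

Denominator factor (ψ - 3/2): pole of order 1 at 3/2, modulus 3/2.
Denominator factor (ψ - 1/12): pole of order 1 at 1/12, modulus 1/12.
The radius of convergence is the smallest modulus among the singular points: 1/12.
At the order-1 pole 1/12 set g(ψ) = (ψ - (1/12))*f(ψ) = -37/(32*(ψ - 3/2)).
Simple pole: residue = g(a) at a = 1/12, which is 111/136.
At the order-1 pole 3/2 set g(ψ) = (ψ - (3/2))*f(ψ) = -37/(32*(ψ - 1/12)).
Simple pole: residue = g(a) at a = 3/2, which is -111/136.
List the singular points by increasing real part (a conjugate pair: the negative imaginary part first).


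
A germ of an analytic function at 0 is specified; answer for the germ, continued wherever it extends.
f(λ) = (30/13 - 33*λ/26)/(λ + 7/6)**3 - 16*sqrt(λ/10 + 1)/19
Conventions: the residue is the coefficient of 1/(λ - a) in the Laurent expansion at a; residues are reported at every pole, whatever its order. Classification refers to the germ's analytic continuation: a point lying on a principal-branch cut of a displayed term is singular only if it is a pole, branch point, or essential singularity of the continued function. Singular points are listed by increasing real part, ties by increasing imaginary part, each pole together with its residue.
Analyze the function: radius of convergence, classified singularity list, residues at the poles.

Radius of convergence at 0: 7/6.
At -10: an algebraic (square-root) branch point.
At -7/6: a pole of order 3; residue 0.

Denominator factor (λ + 7/6)^3: pole of order 3 at -7/6, modulus 7/6.
Branch term (-16/19)*sqrt(1 - λ/(-10)): its argument vanishes at λ = -10, a square-root branch point, modulus 10.
The radius of convergence is the smallest modulus among the singular points: 7/6.
The branch term is analytic at -7/6 and contributes nothing to the residue; only the rational part matters.
At the order-3 pole -7/6 set g(λ) = (λ - (-7/6))^3*(rational part) = 30/13 - 33*λ/26.
Order-3 pole: residue = g''(a)/2; g''(-7/6) = 0, so the residue is 0.
List the singular points by increasing real part (a conjugate pair: the negative imaginary part first).


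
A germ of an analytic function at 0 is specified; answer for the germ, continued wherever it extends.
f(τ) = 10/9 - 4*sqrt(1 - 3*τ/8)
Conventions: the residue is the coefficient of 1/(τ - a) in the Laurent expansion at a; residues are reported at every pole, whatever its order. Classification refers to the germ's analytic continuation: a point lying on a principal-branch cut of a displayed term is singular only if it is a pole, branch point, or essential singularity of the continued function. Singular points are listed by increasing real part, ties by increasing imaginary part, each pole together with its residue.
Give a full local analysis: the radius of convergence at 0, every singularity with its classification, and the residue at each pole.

Branch term (-4)*sqrt(1 - τ/(8/3)): its argument vanishes at τ = 8/3, a square-root branch point, modulus 8/3.
The radius of convergence is the smallest modulus among the singular points: 8/3.

Radius of convergence at 0: 8/3.
At 8/3: an algebraic (square-root) branch point.


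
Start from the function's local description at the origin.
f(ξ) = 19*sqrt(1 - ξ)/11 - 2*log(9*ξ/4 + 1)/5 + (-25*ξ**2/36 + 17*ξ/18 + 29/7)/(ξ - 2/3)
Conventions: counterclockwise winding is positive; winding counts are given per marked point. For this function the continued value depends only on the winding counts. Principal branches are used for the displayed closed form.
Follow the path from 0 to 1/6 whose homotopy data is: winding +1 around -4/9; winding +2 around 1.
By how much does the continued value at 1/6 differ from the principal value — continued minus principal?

Continued minus principal equals -(4/5)*pi*i.

The rational part is single-valued and drops out of the difference; each branch term changes only by its own monodromy.
(19/11)*sqrt(1 - ξ/(1)): winding +2 is even, the square root returns to the same sheet, contribution 0.
(-2/5)*log(1 - ξ/(-4/9)): each positive loop around -4/9 adds 2*pi*i to the log, so winding +1 contributes (-2/5)*(1)*2*pi*i = -(4/5)*pi*i.
Summing the contributions at ξ = 1/6 gives -(4/5)*pi*i.


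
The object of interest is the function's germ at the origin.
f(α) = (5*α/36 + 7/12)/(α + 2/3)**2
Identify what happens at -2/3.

The denominator factor α + 2/3 vanishes at -2/3 and appears to the power 2; the numerator there equals 53/108, nonzero, and no other factor vanishes.
Hence a pole whose order is the multiplicity, 2.

The point is a pole of order 2.


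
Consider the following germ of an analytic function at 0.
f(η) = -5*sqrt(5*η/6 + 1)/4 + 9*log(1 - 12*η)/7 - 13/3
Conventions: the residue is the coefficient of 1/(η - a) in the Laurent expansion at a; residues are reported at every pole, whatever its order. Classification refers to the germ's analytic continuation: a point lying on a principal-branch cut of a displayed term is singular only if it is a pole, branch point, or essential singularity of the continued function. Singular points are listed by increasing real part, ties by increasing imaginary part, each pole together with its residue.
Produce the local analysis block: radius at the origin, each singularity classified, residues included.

Branch term (9/7)*log(1 - η/(1/12)): its argument vanishes at η = 1/12, a logarithmic branch point, modulus 1/12.
Branch term (-5/4)*sqrt(1 - η/(-6/5)): its argument vanishes at η = -6/5, a square-root branch point, modulus 6/5.
The radius of convergence is the smallest modulus among the singular points: 1/12.
List the singular points by increasing real part (a conjugate pair: the negative imaginary part first).

Radius of convergence at 0: 1/12.
At -6/5: an algebraic (square-root) branch point.
At 1/12: a logarithmic branch point.


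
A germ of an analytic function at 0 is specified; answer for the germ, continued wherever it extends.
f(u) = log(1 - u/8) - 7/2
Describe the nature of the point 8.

The point is a logarithmic branch point.

The term (1)*log(1 - u/(8)) has argument 1 - 8/(8) = 0 at 8: a logarithmic (infinitely-sheeted) branch point; the remaining terms are analytic or single-valued there.


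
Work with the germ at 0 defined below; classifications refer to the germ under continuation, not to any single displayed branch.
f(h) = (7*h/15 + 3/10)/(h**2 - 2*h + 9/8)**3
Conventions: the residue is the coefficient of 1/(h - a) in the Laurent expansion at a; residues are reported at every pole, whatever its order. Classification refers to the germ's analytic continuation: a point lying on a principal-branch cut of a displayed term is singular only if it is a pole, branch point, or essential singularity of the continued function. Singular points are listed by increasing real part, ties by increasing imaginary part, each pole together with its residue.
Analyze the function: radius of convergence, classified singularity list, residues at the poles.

Denominator factor (h**2 - 2*h + 9/8)^3: discriminant -1/2, complex-conjugate roots (1) + ((1/4)*sqrt(2))*i and (1) - ((1/4)*sqrt(2))*i; poles of order 3, moduli (3/4)*sqrt(2) and (3/4)*sqrt(2).
The radius of convergence is the smallest modulus among the singular points: (3/4)*sqrt(2).
The factor h**2 - 2*h + 9/8 splits as (h - a)(h - a') with a = (1) - ((1/4)*sqrt(2))*i, a' = (1) + ((1/4)*sqrt(2))*i. At the order-3 pole a set g(h) = (h - a)^3*f(h) = [7*h/15 + 3/10] / (h - a')^3.
Order-3 pole: residue = g''(a)/2; g''((1) - ((1/4)*sqrt(2))*i) = ((184/5)*sqrt(2))*i, so the residue is ((92/5)*sqrt(2))*i.
The factor h**2 - 2*h + 9/8 splits as (h - a)(h - a') with a = (1) + ((1/4)*sqrt(2))*i, a' = (1) - ((1/4)*sqrt(2))*i. At the order-3 pole a set g(h) = (h - a)^3*f(h) = [7*h/15 + 3/10] / (h - a')^3.
Order-3 pole: residue = g''(a)/2; g''((1) + ((1/4)*sqrt(2))*i) = -((184/5)*sqrt(2))*i, so the residue is -((92/5)*sqrt(2))*i.
List the singular points by increasing real part (a conjugate pair: the negative imaginary part first).

Radius of convergence at 0: (3/4)*sqrt(2).
At (1) - ((1/4)*sqrt(2))*i: a pole of order 3; residue ((92/5)*sqrt(2))*i.
At (1) + ((1/4)*sqrt(2))*i: a pole of order 3; residue -((92/5)*sqrt(2))*i.


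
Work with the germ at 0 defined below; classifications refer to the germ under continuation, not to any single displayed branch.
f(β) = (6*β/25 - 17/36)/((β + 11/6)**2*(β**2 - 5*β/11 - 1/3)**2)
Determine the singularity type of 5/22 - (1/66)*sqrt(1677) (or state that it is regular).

The denominator factor β**2 - 5*β/11 - 1/3 vanishes at 5/22 - (1/66)*sqrt(1677) and appears to the power 2; the numerator there equals -827/1980 - (1/275)*sqrt(1677), nonzero, and no other factor vanishes.
Hence a pole whose order is the multiplicity, 2.

The point is a pole of order 2.


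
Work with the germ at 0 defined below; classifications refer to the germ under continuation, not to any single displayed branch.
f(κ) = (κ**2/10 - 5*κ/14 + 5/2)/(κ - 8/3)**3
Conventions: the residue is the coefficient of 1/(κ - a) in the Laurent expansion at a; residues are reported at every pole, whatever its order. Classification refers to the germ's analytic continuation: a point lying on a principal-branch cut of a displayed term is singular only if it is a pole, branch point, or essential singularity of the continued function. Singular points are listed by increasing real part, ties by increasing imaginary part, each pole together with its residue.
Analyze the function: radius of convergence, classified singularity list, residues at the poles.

Denominator factor (κ - 8/3)^3: pole of order 3 at 8/3, modulus 8/3.
The radius of convergence is the smallest modulus among the singular points: 8/3.
At the order-3 pole 8/3 set g(κ) = (κ - (8/3))^3*f(κ) = κ**2/10 - 5*κ/14 + 5/2.
Order-3 pole: residue = g''(a)/2; g''(8/3) = 1/5, so the residue is 1/10.

Radius of convergence at 0: 8/3.
At 8/3: a pole of order 3; residue 1/10.


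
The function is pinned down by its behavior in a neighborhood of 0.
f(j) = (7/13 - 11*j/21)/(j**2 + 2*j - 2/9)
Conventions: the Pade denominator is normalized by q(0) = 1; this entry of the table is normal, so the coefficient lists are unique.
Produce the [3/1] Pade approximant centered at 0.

Taylor coefficients needed (expand at 0): a_0 = -63/26, a_1 = -1770/91, a_2 = -67689/364, a_3 = -641061/364, a_4 = -12148299/728.
Write the denominator as Q(j) = 1 + q1*j. Requiring Q*f - P = O(j^5) with deg P <= 3 kills the coefficients of j^4..j^4 in Q*f:
  j^4: a_4 + q1*a_3 = 0, i.e. -12148299/728 + (-641061/364)*q1 = 0.
Solving this linear system: q1 = -449937/47486.
The numerator is Q*f truncated at degree 3: P0 = a_0 = -63/26; P1 = a_1 + q1*a_0 = 30321777/8642452; P2 = a_2 + q1*a_1 = -14362947/8642452; P3 = a_3 + q1*a_2 = 14362947/17284904.

The Pade approximant has numerator coefficients [-63/26, 30321777/8642452, -14362947/8642452, 14362947/17284904]; denominator coefficients [1, -449937/47486].


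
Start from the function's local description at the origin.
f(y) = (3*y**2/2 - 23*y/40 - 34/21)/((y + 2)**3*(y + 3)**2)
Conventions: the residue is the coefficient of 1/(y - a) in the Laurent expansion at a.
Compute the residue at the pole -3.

At the order-2 pole -3 set g(y) = (y - (-3))^2*f(y) = (3*y**2/2 - 23*y/40 - 34/21)/(y + 2)**3.
Order-2 pole: residue = g'(a); g'(-3) = -2187/70, so the residue is -2187/70.

The residue is -2187/70.


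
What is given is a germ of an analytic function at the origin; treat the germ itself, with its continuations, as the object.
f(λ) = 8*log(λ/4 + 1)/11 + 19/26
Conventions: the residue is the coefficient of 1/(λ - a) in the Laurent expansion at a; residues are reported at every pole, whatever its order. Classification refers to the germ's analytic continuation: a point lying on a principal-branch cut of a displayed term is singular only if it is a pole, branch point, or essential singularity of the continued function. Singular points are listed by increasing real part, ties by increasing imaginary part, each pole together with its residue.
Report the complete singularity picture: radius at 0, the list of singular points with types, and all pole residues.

Branch term (8/11)*log(1 - λ/(-4)): its argument vanishes at λ = -4, a logarithmic branch point, modulus 4.
The radius of convergence is the smallest modulus among the singular points: 4.

Radius of convergence at 0: 4.
At -4: a logarithmic branch point.


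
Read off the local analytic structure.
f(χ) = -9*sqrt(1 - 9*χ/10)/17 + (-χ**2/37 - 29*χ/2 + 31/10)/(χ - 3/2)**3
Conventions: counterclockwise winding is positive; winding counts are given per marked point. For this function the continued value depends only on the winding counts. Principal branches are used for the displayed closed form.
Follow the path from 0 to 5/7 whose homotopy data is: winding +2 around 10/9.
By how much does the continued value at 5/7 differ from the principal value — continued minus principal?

The rational part is single-valued and drops out of the difference; each branch term changes only by its own monodromy.
(-9/17)*sqrt(1 - χ/(10/9)): winding +2 is even, the square root returns to the same sheet, contribution 0.
Summing the contributions at χ = 5/7 gives 0.

Continued minus principal equals 0.


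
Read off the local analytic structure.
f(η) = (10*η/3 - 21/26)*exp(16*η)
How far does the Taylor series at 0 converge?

The radius of convergence is infinite.

The factor exp(16*η) is entire and contributes no finite singular point.
The polynomial part has no poles.
No finite singular points: the Taylor series at 0 converges everywhere.


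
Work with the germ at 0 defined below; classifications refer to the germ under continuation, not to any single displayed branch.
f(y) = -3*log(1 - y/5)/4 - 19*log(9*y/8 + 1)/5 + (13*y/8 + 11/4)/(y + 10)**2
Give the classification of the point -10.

The point is a pole of order 2.

The denominator factor y + 10 vanishes at -10 and appears to the power 2; the numerator there equals -27/2, nonzero, and no other factor vanishes.
The branch terms are analytic at this point.
Hence a pole whose order is the multiplicity, 2.


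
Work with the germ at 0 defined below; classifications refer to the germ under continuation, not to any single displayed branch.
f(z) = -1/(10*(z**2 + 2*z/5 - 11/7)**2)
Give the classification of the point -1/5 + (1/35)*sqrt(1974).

The point is a pole of order 2.

The denominator factor z**2 + 2*z/5 - 11/7 vanishes at -1/5 + (1/35)*sqrt(1974) and appears to the power 2; the numerator there equals -1/10, nonzero, and no other factor vanishes.
Hence a pole whose order is the multiplicity, 2.


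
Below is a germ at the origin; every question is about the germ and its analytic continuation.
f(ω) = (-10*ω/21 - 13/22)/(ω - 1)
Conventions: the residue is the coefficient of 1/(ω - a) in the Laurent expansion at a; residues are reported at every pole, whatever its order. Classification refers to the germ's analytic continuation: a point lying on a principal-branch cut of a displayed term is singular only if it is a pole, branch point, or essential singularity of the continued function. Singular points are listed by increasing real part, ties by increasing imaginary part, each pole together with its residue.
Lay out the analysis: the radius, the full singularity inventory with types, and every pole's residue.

Denominator factor (ω - 1): pole of order 1 at 1, modulus 1.
The radius of convergence is the smallest modulus among the singular points: 1.
At the order-1 pole 1 set g(ω) = (ω - (1))*f(ω) = -10*ω/21 - 13/22.
Simple pole: residue = g(a) at a = 1, which is -493/462.

Radius of convergence at 0: 1.
At 1: a pole of order 1; residue -493/462.


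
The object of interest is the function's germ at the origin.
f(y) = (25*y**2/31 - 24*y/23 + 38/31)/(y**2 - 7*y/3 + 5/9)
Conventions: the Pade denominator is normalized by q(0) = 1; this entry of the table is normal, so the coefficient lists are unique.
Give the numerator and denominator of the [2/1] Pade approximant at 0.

Taylor coefficients needed (expand at 0): a_0 = 342/155, a_1 = 131706/17825, a_2 = 2541231/89125, a_3 = 47439081/445625.
Write the denominator as Q(y) = 1 + q1*y. Requiring Q*f - P = O(y^4) with deg P <= 2 kills the coefficients of y^3..y^3 in Q*f:
  y^3: a_3 + q1*a_2 = 0, i.e. 47439081/445625 + (2541231/89125)*q1 = 0.
Solving this linear system: q1 = -5271009/1411795.
The numerator is Q*f truncated at degree 2: P0 = a_0 = 342/155; P1 = a_1 + q1*a_0 = -44982972/52979465; P2 = a_2 + q1*a_1 = 932637303/1006609835.

The Pade approximant has numerator coefficients [342/155, -44982972/52979465, 932637303/1006609835]; denominator coefficients [1, -5271009/1411795].


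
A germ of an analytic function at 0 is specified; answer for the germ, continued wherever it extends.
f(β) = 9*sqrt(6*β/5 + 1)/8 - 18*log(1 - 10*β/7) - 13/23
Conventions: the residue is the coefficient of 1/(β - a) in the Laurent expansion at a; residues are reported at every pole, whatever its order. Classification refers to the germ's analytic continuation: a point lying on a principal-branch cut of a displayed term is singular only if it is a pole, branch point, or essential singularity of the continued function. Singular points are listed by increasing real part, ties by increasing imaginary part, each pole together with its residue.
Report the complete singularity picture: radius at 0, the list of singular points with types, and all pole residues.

Radius of convergence at 0: 7/10.
At -5/6: an algebraic (square-root) branch point.
At 7/10: a logarithmic branch point.

Branch term (9/8)*sqrt(1 - β/(-5/6)): its argument vanishes at β = -5/6, a square-root branch point, modulus 5/6.
Branch term (-18)*log(1 - β/(7/10)): its argument vanishes at β = 7/10, a logarithmic branch point, modulus 7/10.
The radius of convergence is the smallest modulus among the singular points: 7/10.
List the singular points by increasing real part (a conjugate pair: the negative imaginary part first).


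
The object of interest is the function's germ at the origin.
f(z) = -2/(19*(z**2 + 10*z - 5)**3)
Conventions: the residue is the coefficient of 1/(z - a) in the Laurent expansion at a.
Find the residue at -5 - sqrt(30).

The residue is (1/1368000)*sqrt(30).

The factor z**2 + 10*z - 5 splits as (z - a)(z - a') with a = -5 - sqrt(30), a' = -5 + sqrt(30). At the order-3 pole a set g(z) = (z - a)^3*f(z) = [-2/19] / (z - a')^3.
Order-3 pole: residue = g''(a)/2; g''(-5 - sqrt(30)) = (1/684000)*sqrt(30), so the residue is (1/1368000)*sqrt(30).


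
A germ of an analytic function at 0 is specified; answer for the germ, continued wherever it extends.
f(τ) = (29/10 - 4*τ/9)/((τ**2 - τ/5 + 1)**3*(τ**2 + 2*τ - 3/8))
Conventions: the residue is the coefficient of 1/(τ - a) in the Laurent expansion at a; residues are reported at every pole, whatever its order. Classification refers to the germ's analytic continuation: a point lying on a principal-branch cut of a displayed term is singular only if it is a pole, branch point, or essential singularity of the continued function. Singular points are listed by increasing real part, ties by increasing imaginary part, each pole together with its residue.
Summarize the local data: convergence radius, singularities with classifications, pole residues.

Radius of convergence at 0: -1 + (1/4)*sqrt(22).
At -1 - (1/4)*sqrt(22): a pole of order 1; residue 3864320000/6366131739 - (9168185600/70027449129)*sqrt(22).
At (1/10) - ((3/10)*sqrt(11))*i: a pole of order 3; residue (-3864320000/6366131739) - ((4941185000/70027449129)*sqrt(11))*i.
At (1/10) + ((3/10)*sqrt(11))*i: a pole of order 3; residue (-3864320000/6366131739) + ((4941185000/70027449129)*sqrt(11))*i.
At -1 + (1/4)*sqrt(22): a pole of order 1; residue 3864320000/6366131739 + (9168185600/70027449129)*sqrt(22).


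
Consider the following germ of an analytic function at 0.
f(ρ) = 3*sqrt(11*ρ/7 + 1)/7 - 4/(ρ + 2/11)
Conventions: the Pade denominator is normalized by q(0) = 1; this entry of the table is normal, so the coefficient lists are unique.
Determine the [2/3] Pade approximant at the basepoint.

Taylor coefficients needed (expand at 0): a_0 = -151/7, a_1 = 11891/98, a_2 = -1826495/2744, a_3 = 140616157/38416, a_4 = -43308766127/2151296, a_5 = 476394494785/4302592.
Write the denominator as Q(ρ) = 1 + q1*ρ + q2*ρ^2 + q3*ρ^3. Requiring Q*f - P = O(ρ^6) with deg P <= 2 kills the coefficients of ρ^3..ρ^5 in Q*f:
  ρ^3: a_3 + q1*a_2 + q2*a_1 + q3*a_0 = 0, i.e. 140616157/38416 + (-1826495/2744)*q1 + (11891/98)*q2 + (-151/7)*q3 = 0.
  ρ^4: a_4 + q1*a_3 + q2*a_2 + q3*a_1 = 0, i.e. -43308766127/2151296 + (140616157/38416)*q1 + (-1826495/2744)*q2 + (11891/98)*q3 = 0.
  ρ^5: a_5 + q1*a_4 + q2*a_3 + q3*a_2 = 0, i.e. 476394494785/4302592 + (-43308766127/2151296)*q1 + (140616157/38416)*q2 + (-1826495/2744)*q3 = 0.
Solving this linear system: q1 = 202221349/33795370, q2 = 4884624679/1892540720, q3 = -11571808501/26495570080.
The numerator is Q*f truncated at degree 2: P0 = a_0 = -151/7; P1 = a_1 + q1*a_0 = -130791771/16897685; P2 = a_2 + q1*a_1 + q2*a_0 = 8960634551/1892540720.

The Pade approximant has numerator coefficients [-151/7, -130791771/16897685, 8960634551/1892540720]; denominator coefficients [1, 202221349/33795370, 4884624679/1892540720, -11571808501/26495570080].


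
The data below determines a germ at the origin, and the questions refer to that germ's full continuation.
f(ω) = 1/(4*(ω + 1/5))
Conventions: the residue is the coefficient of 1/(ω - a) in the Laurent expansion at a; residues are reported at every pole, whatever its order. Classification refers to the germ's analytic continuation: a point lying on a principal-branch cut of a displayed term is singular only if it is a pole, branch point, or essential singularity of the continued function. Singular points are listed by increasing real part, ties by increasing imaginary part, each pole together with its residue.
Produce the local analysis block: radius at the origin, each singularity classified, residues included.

Denominator factor (ω + 1/5): pole of order 1 at -1/5, modulus 1/5.
The radius of convergence is the smallest modulus among the singular points: 1/5.
At the order-1 pole -1/5 set g(ω) = (ω - (-1/5))*f(ω) = 1/4.
Simple pole: residue = g(a) at a = -1/5, which is 1/4.

Radius of convergence at 0: 1/5.
At -1/5: a pole of order 1; residue 1/4.
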